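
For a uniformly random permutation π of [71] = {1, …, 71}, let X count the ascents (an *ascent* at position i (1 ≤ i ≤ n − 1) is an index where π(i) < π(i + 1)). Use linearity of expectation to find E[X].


Write X = Σ X_I over i = 1, …, 70, with X_I the indicator of one ascent.
There are 70 indicators.
For each fixed i, the pair (π(i), π(i+1)) is a uniformly random ordered pair of distinct values from {1, …, 71}; by symmetry P[π(i) < π(i+1)] = 1/2.
By linearity: E[X] = 70 · (1/2) = (71 − 1) · (1/2) = 35 ≈ 35.000.

E[X] = 35 = 35.000.


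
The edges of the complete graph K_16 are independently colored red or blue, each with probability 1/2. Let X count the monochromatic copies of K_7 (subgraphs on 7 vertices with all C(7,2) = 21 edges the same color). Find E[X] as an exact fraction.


Let X = Σ_S X_S over the C(16, 7) = 11440 subsets S of size 7, where X_S = 1 if the K_7 on S is monochromatic.
For a fixed S, the K_7 on S has C(7, 2) = 21 edges. P[all 21 edges red] = (1/2)^21, and likewise for blue, so P[monochromatic] = 2·(1/2)^21 = 2^{1 − 21} = 1/1048576.
By linearity: E[X] = C(16, 7) · 2^{1 − 21} = 11440 · 1/1048576 = 715/65536.
Numerically: E[X] ≈ 0.011.

E[X] = C(16,7)·2^(1−C(7,2)) = 715/65536 ≈ 0.011.


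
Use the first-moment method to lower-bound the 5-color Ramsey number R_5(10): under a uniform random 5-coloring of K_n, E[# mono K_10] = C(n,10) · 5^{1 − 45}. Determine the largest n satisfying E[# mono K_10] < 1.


We need C(n, 10) · 5^{1 − 45} < 1, i.e. C(n, 10) < 5^{45 − 1} = 5684341886080801486968994140625.
Check values of n near the boundary:
  n = 5390: C(5390, 10) = 5655833965919099070255434039753; 5655833965919099070255434039753 < 5684341886080801486968994140625? YES
  n = 5391: C(5391, 10) = 5666344714787188828795213697883; 5666344714787188828795213697883 < 5684341886080801486968994140625? YES
  n = 5392: C(5392, 10) = 5676873040158402483252283957448; 5676873040158402483252283957448 < 5684341886080801486968994140625? YES
  n = 5393: C(5393, 10) = 5687418968154238267170642278008; 5687418968154238267170642278008 < 5684341886080801486968994140625? NO
The largest n with C(n, 10) < 5684341886080801486968994140625 is n = 5392 (where E[X] = 5676873040158402483252283957448/5684341886080801486968994140625 ≈ 0.999). Hence R_5(10) > 5392, i.e. R_5(10) ≥ 5393.

Largest n = 5392; hence R_5(10) > 5392.


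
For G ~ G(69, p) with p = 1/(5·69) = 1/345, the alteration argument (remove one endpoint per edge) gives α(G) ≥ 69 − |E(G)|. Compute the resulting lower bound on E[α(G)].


E[|E(G)|] = C(69, 2)·p = 2346 · (1/345) = 34/5.
E[α(G)] ≥ n − E[|E(G)|] = 69 − 34/5 = 311/5.
Numerically: ≈ 62.2000.
(This is only a lower bound; the true E[α(G)] may be larger.)

E[α(G)] ≥ 311/5 ≈ 62.2000.


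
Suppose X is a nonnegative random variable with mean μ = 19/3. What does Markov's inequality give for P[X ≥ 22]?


μ = E[X] = 19/3, a = 22.
Markov: P[X ≥ 22] ≤ μ/a = (19/3)/22 = 19/66.
Numerically: ≈ 0.2879.
(Since a = 22 > μ = 6.3333, the bound 19/66 is < 1 and informative.)

P[X ≥ 22] ≤ 19/66 ≈ 0.2879.


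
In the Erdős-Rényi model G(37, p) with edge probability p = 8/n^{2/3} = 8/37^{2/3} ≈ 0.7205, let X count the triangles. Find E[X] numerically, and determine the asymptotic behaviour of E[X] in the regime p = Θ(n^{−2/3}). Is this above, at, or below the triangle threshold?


Number of potential triangles: C(37, 3) = 7770.
Each occurs with probability p³ ≈ (0.7205)³ ≈ 3.739956e-01.
By linearity: E[X] = C(37, 3)·p³ ≈ 7770 · 3.739956e-01 ≈ 2905.9459.
Since α = 2/3 < 1, p = c/n^{2/3} ≫ 1/n is above the triangle threshold p ~ 1/n. Asymptotically E[X] ~ (c³/6)·n^{3(1−α)} = (8³/6)·n^{1} → ∞; triangles are abundant w.h.p.

E[X] ≈ 2905.9459; in regime p = Θ(1/n^{2/3}) E[X] diverges (above the triangle threshold p ~ 1/n).


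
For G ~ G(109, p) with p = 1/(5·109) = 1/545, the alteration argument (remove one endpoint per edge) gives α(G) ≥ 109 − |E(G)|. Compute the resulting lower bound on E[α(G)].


E[|E(G)|] = C(109, 2)·p = 5886 · (1/545) = 54/5.
E[α(G)] ≥ n − E[|E(G)|] = 109 − 54/5 = 491/5.
Numerically: ≈ 98.2000.
(This is only a lower bound; the true E[α(G)] may be larger.)

E[α(G)] ≥ 491/5 ≈ 98.2000.


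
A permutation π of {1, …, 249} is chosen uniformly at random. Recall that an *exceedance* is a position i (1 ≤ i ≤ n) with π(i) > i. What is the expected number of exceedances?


Write X = Σ_{i=1}^{249} X_i, where X_i = 1_{π(i) > i}.
For each fixed i, π(i) is uniform over {1, …, 249} (marginal of a uniform permutation), so P[π(i) > i] = (n − i)/n. Summing: Σ_{i=1}^{249} (n − i)/n = (0 + 1 + … + 248)/249 = 249(249 − 1)/(2·249) = (249 − 1)/2.
Hence E[X] = Σ_{i=1}^{249} (249 − i)/249 = 124 ≈ 124.000.

E[X] = 124 = 124.000.


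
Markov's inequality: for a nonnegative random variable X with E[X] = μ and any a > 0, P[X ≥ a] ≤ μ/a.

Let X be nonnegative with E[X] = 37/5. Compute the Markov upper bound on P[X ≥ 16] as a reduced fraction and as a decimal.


μ = E[X] = 37/5, a = 16.
Markov: P[X ≥ 16] ≤ μ/a = (37/5)/16 = 37/80.
Numerically: ≈ 0.4625.
(Since a = 16 > μ = 7.4000, the bound 37/80 is < 1 and informative.)

P[X ≥ 16] ≤ 37/80 ≈ 0.4625.


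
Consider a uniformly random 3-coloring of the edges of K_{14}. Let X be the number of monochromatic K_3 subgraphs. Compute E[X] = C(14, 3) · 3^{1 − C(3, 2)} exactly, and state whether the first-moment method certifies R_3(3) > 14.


E[X] = C(14, 3) · 3^{1 − 3} = 364 · 3^{−2} = 364/9.
As a reduced fraction: E[X] = 364/9 ≈ 40.4444.
Is E[X] < 1? NO.
Since E[X] ≥ 1, the first-moment bound is inconclusive at n = 14; it does NOT by itself certify R_3(3) > 14.

E[X] = 364/9 ≈ 40.4444; E[X] ≥ 1; first-moment method inconclusive here.


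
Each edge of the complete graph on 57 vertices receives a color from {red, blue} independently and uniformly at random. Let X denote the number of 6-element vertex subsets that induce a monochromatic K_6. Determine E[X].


Let X = Σ_S X_S over the C(57, 6) = 36288252 subsets S of size 6, where X_S = 1 if the K_6 on S is monochromatic.
For a fixed S, the K_6 on S has C(6, 2) = 15 edges. P[all 15 edges red] = (1/2)^15, and likewise for blue, so P[monochromatic] = 2·(1/2)^15 = 2^{1 − 15} = 1/16384.
Summing: E[X] = C(57, 6) · 2^{1 − 15} = 36288252 · 1/16384 = 9072063/4096.
Numerically: E[X] ≈ 2214.859131.

E[X] = C(57,6)·2^(1−C(6,2)) = 9072063/4096 ≈ 2214.859131.


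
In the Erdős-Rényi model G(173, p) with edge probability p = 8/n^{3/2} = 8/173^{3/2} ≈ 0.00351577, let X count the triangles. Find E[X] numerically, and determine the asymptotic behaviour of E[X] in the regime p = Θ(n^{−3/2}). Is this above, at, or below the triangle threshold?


Number of potential triangles: C(173, 3) = 848046.
Each occurs with probability p³ ≈ (0.00351577)³ ≈ 4.34572757e-08.
By linearity: E[X] = C(173, 3)·p³ ≈ 848046 · 4.34572757e-08 ≈ 0.036854.
Since α = 3/2 > 1, p = c/n^{3/2} = o(1/n) is below the triangle threshold p ~ 1/n. Asymptotically E[X] ~ (c³/6)·n^{3(1−α)} = (8³/6)·n^{-1.5} → 0, so by Markov's inequality G has no triangles w.h.p.

E[X] ≈ 0.036854; in regime p = Θ(1/n^{3/2}) E[X] tends to 0 (below the triangle threshold p ~ 1/n).


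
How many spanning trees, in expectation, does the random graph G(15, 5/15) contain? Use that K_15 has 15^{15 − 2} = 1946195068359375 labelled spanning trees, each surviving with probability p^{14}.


K_15 has 15^{15 − 2} = 1946195068359375 labelled spanning trees.
For each such spanning tree H, let X_H = 1 if all 14 edges of H are present in G. Then P[X_H = 1] = p^{14} = (1/3)^{14} = 1/4782969.
By linearity: E[X] = Σ_H E[X_H] = 1946195068359375 · p^{14} = 1946195068359375 · 1/4782969 = 1220703125/3.
Numerically: E[X] ≈ 4.06901e+08.

E[X] = 1946195068359375 · (1/3)^{14} = 1220703125/3 ≈ 4.06901e+08.


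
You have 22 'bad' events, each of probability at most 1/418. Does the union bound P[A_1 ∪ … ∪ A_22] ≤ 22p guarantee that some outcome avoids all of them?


Union bound: P[∪_{i=1}^{22} A_i] ≤ Σ_i P[A_i] ≤ 22·p = 22·(1/418) = 1/19.
Numerically: 1/19 ≈ 0.0526316.
Is 1/19 < 1? YES.
Since P[∪ A_i] ≤ 1/19 < 1, the complement has P[∩ A_i^c] ≥ 1 − 1/19 = 18/19 > 0, so some outcome avoids every A_i.

22·p = 1/19 ≈ 0.0526316; existence CERTIFIED by the union bound.


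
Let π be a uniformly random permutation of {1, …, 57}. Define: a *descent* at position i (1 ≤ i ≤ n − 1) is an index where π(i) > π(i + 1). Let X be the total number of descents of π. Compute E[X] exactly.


Write X = Σ X_I over i = 1, …, 56, with X_I the indicator of one descent.
There are 56 indicators.
For each fixed i, the pair (π(i), π(i+1)) is a uniformly random ordered pair of distinct values from {1, …, 57}; by symmetry P[π(i) > π(i+1)] = 1/2.
By linearity: E[X] = 56 · (1/2) = (57 − 1) · (1/2) = 28 ≈ 28.00000.

E[X] = 28 = 28.00000.


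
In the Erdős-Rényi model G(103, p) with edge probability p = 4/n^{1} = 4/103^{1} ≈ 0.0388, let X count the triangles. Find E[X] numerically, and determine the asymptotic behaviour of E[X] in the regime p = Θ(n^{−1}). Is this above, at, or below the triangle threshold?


Number of potential triangles: C(103, 3) = 176851.
Each occurs with probability p³ ≈ (0.0388)³ ≈ 5.85691e-05.
By linearity: E[X] = C(103, 3)·p³ ≈ 176851 · 5.85691e-05 ≈ 10.358.
Here α = 1, so p = 4/n is exactly at the triangle threshold p ~ 1/n. Asymptotically E[X] → c³/6 = 4³/6 = 32/3 ≈ 10.667, a bounded constant. In this regime the triangle count is asymptotically Poisson(c³/6).

E[X] ≈ 10.358; in regime p = Θ(1/n^{1}) E[X] stays bounded (at the triangle threshold p ~ 1/n).


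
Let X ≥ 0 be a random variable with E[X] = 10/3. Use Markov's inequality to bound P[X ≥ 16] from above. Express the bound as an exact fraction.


μ = E[X] = 10/3, a = 16.
Markov: P[X ≥ 16] ≤ μ/a = (10/3)/16 = 5/24.
Numerically: ≈ 0.208333.
(Since a = 16 > μ = 3.333333, the bound 5/24 is < 1 and informative.)

P[X ≥ 16] ≤ 5/24 ≈ 0.208333.


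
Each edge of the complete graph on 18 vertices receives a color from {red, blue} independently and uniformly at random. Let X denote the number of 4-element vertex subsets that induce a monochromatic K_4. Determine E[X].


Let X = Σ_S X_S over the C(18, 4) = 3060 subsets S of size 4, where X_S = 1 if the K_4 on S is monochromatic.
For a fixed S, the K_4 on S has C(4, 2) = 6 edges. P[all 6 edges red] = (1/2)^6, and likewise for blue, so P[monochromatic] = 2·(1/2)^6 = 2^{1 − 6} = 1/32.
By linearity of expectation: E[X] = C(18, 4) · 2^{1 − 6} = 3060 · 1/32 = 765/8.
Numerically: E[X] ≈ 95.6250.

E[X] = C(18,4)·2^(1−C(4,2)) = 765/8 ≈ 95.6250.


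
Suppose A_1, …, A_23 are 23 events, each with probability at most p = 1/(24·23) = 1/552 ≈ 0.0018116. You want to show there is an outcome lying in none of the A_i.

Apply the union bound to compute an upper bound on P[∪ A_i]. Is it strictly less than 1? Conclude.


Union bound: P[∪_{i=1}^{23} A_i] ≤ Σ_i P[A_i] ≤ 23·p = 23·(1/552) = 1/24.
Numerically: 1/24 ≈ 0.0416667.
Is 1/24 < 1? YES.
Since P[∪ A_i] ≤ 1/24 < 1, the complement has P[∩ A_i^c] ≥ 1 − 1/24 = 23/24 > 0, so some outcome avoids every A_i.

23·p = 1/24 ≈ 0.0416667; existence CERTIFIED by the union bound.


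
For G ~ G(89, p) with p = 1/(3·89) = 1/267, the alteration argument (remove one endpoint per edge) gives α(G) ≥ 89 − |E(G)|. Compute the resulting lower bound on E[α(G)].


E[|E(G)|] = C(89, 2)·p = 3916 · (1/267) = 44/3.
E[α(G)] ≥ n − E[|E(G)|] = 89 − 44/3 = 223/3.
Numerically: ≈ 74.33333.
(This is only a lower bound; the true E[α(G)] may be larger.)

E[α(G)] ≥ 223/3 ≈ 74.33333.


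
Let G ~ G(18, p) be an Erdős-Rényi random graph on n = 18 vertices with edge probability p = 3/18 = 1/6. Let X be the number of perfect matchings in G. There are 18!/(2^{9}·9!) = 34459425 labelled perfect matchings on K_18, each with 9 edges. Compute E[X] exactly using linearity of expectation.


K_18 has 18!/(2^{9}·9!) = 34459425 labelled perfect matchings.
For each such perfect matching H, let X_H = 1 if all 9 edges of H are present in G. Then P[X_H = 1] = p^{9} = (1/6)^{9} = 1/10077696.
By linearity: E[X] = Σ_H E[X_H] = 34459425 · p^{9} = 34459425 · 1/10077696 = 425425/124416.
Numerically: E[X] ≈ 3.42.

E[X] = 34459425 · (1/6)^{9} = 425425/124416 ≈ 3.42.


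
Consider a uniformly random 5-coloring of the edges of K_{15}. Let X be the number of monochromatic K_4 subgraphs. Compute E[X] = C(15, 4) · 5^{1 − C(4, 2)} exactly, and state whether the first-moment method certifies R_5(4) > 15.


E[X] = C(15, 4) · 5^{1 − 6} = 1365 · 5^{−5} = 1365/3125.
As a reduced fraction: E[X] = 273/625 ≈ 0.43680.
Is E[X] < 1? YES.
Since E[X] < 1, there exists a 5-coloring of K_{15} with no monochromatic K_4; hence R_5(4) > 15.

E[X] = 273/625 ≈ 0.43680; E[X] < 1, so R_5(4) > 15.


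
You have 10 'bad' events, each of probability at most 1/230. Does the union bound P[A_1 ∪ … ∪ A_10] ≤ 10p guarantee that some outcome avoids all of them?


Union bound: P[∪_{i=1}^{10} A_i] ≤ Σ_i P[A_i] ≤ 10·p = 10·(1/230) = 1/23.
Numerically: 1/23 ≈ 0.043.
Is 1/23 < 1? YES.
Since P[∪ A_i] ≤ 1/23 < 1, the complement has P[∩ A_i^c] ≥ 1 − 1/23 = 22/23 > 0, so some outcome avoids every A_i.

10·p = 1/23 ≈ 0.043; existence CERTIFIED by the union bound.


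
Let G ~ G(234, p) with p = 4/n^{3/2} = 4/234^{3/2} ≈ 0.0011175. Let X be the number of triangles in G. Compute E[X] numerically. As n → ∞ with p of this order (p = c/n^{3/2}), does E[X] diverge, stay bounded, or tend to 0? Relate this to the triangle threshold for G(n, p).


Number of potential triangles: C(234, 3) = 2108184.
Each occurs with probability p³ ≈ (0.0011175)³ ≈ 1.3954318e-09.
By linearity: E[X] = C(234, 3)·p³ ≈ 2108184 · 1.3954318e-09 ≈ 0.00294.
Since α = 3/2 > 1, p = c/n^{3/2} = o(1/n) is below the triangle threshold p ~ 1/n. Asymptotically E[X] ~ (c³/6)·n^{3(1−α)} = (4³/6)·n^{-1.5} → 0, so by Markov's inequality G has no triangles w.h.p.

E[X] ≈ 0.00294; in regime p = Θ(1/n^{3/2}) E[X] tends to 0 (below the triangle threshold p ~ 1/n).


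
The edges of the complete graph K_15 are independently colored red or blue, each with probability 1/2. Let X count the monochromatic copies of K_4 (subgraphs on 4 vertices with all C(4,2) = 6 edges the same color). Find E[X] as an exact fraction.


Let X = Σ_S X_S over the C(15, 4) = 1365 subsets S of size 4, where X_S = 1 if the K_4 on S is monochromatic.
For a fixed S, the K_4 on S has C(4, 2) = 6 edges. P[all 6 edges red] = (1/2)^6, and likewise for blue, so P[monochromatic] = 2·(1/2)^6 = 2^{1 − 6} = 1/32.
Summing: E[X] = C(15, 4) · 2^{1 − 6} = 1365 · 1/32 = 1365/32.
Numerically: E[X] ≈ 42.656.

E[X] = C(15,4)·2^(1−C(4,2)) = 1365/32 ≈ 42.656.


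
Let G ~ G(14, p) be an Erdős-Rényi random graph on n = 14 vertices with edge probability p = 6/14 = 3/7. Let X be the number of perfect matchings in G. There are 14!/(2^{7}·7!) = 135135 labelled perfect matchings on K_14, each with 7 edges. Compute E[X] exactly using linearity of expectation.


K_14 has 14!/(2^{7}·7!) = 135135 labelled perfect matchings.
For each such perfect matching H, let X_H = 1 if all 7 edges of H are present in G. Then P[X_H = 1] = p^{7} = (3/7)^{7} = 2187/823543.
Summing the indicators: E[X] = Σ_H E[X_H] = 135135 · p^{7} = 135135 · 2187/823543 = 42220035/117649.
Numerically: E[X] ≈ 358.9.

E[X] = 135135 · (3/7)^{7} = 42220035/117649 ≈ 358.9.


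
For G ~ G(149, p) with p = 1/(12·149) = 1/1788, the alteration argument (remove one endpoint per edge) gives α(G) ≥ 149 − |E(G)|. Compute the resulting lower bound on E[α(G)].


E[|E(G)|] = C(149, 2)·p = 11026 · (1/1788) = 37/6.
E[α(G)] ≥ n − E[|E(G)|] = 149 − 37/6 = 857/6.
Numerically: ≈ 142.833.
(This is only a lower bound; the true E[α(G)] may be larger.)

E[α(G)] ≥ 857/6 ≈ 142.833.


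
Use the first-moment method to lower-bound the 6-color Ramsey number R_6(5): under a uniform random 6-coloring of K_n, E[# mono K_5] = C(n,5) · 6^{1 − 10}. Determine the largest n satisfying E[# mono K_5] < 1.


We need C(n, 5) · 6^{1 − 10} < 1, i.e. C(n, 5) < 6^{10 − 1} = 10077696.
Check values of n near the boundary:
  n = 61: C(61, 5) = 5949147; 5949147 < 10077696? YES
  n = 62: C(62, 5) = 6471002; 6471002 < 10077696? YES
  n = 63: C(63, 5) = 7028847; 7028847 < 10077696? YES
  n = 64: C(64, 5) = 7624512; 7624512 < 10077696? YES
  n = 65: C(65, 5) = 8259888; 8259888 < 10077696? YES
  n = 66: C(66, 5) = 8936928; 8936928 < 10077696? YES
  n = 67: C(67, 5) = 9657648; 9657648 < 10077696? YES
  n = 68: C(68, 5) = 10424128; 10424128 < 10077696? NO
  n = 69: C(69, 5) = 11238513; 11238513 < 10077696? NO
  n = 70: C(70, 5) = 12103014; 12103014 < 10077696? NO
The largest n with C(n, 5) < 10077696 is n = 67 (where E[X] = 67067/69984 ≈ 0.95832). Hence R_6(5) > 67, i.e. R_6(5) ≥ 68.

Largest n = 67; hence R_6(5) > 67.


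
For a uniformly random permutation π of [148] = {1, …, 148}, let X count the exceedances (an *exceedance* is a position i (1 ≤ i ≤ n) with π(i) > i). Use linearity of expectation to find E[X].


Write X = Σ_{i=1}^{148} X_i, where X_i = 1_{π(i) > i}.
For each fixed i, π(i) is uniform over {1, …, 148} (marginal of a uniform permutation), so P[π(i) > i] = (n − i)/n. Summing: Σ_{i=1}^{148} (n − i)/n = (0 + 1 + … + 147)/148 = 148(148 − 1)/(2·148) = (148 − 1)/2.
Hence E[X] = Σ_{i=1}^{148} (148 − i)/148 = 147/2 ≈ 73.500000.

E[X] = 147/2 = 73.500000.


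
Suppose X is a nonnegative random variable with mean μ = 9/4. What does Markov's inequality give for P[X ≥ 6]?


μ = E[X] = 9/4, a = 6.
Markov: P[X ≥ 6] ≤ μ/a = (9/4)/6 = 3/8.
Numerically: ≈ 0.3750.
(Since a = 6 > μ = 2.2500, the bound 3/8 is < 1 and informative.)

P[X ≥ 6] ≤ 3/8 ≈ 0.3750.


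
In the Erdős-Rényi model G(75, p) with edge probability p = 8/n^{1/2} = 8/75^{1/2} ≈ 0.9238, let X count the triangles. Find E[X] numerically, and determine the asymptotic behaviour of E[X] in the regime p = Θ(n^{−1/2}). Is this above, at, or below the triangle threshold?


Number of potential triangles: C(75, 3) = 67525.
Each occurs with probability p³ ≈ (0.9238)³ ≈ 7.882756e-01.
By linearity: E[X] = C(75, 3)·p³ ≈ 67525 · 7.882756e-01 ≈ 53228.3077.
Since α = 1/2 < 1, p = c/n^{1/2} ≫ 1/n is above the triangle threshold p ~ 1/n. Asymptotically E[X] ~ (c³/6)·n^{3(1−α)} = (8³/6)·n^{1.5} → ∞; triangles are abundant w.h.p.

E[X] ≈ 53228.3077; in regime p = Θ(1/n^{1/2}) E[X] diverges (above the triangle threshold p ~ 1/n).


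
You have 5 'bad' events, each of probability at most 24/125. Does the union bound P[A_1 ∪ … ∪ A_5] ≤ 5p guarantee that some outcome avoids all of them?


Union bound: P[∪_{i=1}^{5} A_i] ≤ Σ_i P[A_i] ≤ 5·p = 5·(24/125) = 24/25.
Numerically: 24/25 ≈ 0.9600.
Is 24/25 < 1? YES.
Since P[∪ A_i] ≤ 24/25 < 1, the complement has P[∩ A_i^c] ≥ 1 − 24/25 = 1/25 > 0, so some outcome avoids every A_i.

5·p = 24/25 ≈ 0.9600; existence CERTIFIED by the union bound.


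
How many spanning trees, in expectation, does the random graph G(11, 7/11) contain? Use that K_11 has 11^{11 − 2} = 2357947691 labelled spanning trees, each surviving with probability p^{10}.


K_11 has 11^{11 − 2} = 2357947691 labelled spanning trees.
For each such spanning tree H, let X_H = 1 if all 10 edges of H are present in G. Then P[X_H = 1] = p^{10} = (7/11)^{10} = 282475249/25937424601.
By linearity of expectation: E[X] = Σ_H E[X_H] = 2357947691 · p^{10} = 2357947691 · 282475249/25937424601 = 282475249/11.
Numerically: E[X] ≈ 2.568e+07.

E[X] = 2357947691 · (7/11)^{10} = 282475249/11 ≈ 2.568e+07.


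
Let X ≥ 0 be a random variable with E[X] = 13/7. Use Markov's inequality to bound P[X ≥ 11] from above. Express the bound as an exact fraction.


μ = E[X] = 13/7, a = 11.
Markov: P[X ≥ 11] ≤ μ/a = (13/7)/11 = 13/77.
Numerically: ≈ 0.168831.
(Since a = 11 > μ = 1.857143, the bound 13/77 is < 1 and informative.)

P[X ≥ 11] ≤ 13/77 ≈ 0.168831.


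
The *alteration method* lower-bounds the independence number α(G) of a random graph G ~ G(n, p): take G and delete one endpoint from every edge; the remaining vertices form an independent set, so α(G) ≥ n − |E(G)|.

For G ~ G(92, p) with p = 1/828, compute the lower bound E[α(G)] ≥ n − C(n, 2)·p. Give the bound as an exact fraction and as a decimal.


E[|E(G)|] = C(92, 2)·p = 4186 · (1/828) = 91/18.
E[α(G)] ≥ n − E[|E(G)|] = 92 − 91/18 = 1565/18.
Numerically: ≈ 86.9444.
(This is only a lower bound; the true E[α(G)] may be larger.)

E[α(G)] ≥ 1565/18 ≈ 86.9444.


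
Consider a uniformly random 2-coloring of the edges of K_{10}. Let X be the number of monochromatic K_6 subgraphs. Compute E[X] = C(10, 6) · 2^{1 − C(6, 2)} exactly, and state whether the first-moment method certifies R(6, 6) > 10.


E[X] = C(10, 6) · 2^{1 − 15} = 210 · 2^{−14} = 210/16384.
As a reduced fraction: E[X] = 105/8192 ≈ 0.01282.
Is E[X] < 1? YES.
Since E[X] < 1, there exists a 2-coloring of K_{10} with no monochromatic K_6; hence R(6, 6) > 10.

E[X] = 105/8192 ≈ 0.01282; E[X] < 1, so R(6, 6) > 10.


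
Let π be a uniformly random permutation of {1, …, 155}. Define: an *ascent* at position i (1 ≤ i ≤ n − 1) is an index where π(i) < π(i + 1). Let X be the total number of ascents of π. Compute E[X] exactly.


Write X = Σ X_I over i = 1, …, 154, with X_I the indicator of one ascent.
There are 154 indicators.
For each fixed i, the pair (π(i), π(i+1)) is a uniformly random ordered pair of distinct values from {1, …, 155}; by symmetry P[π(i) < π(i+1)] = 1/2.
By linearity: E[X] = 154 · (1/2) = (155 − 1) · (1/2) = 77 ≈ 77.000.

E[X] = 77 = 77.000.


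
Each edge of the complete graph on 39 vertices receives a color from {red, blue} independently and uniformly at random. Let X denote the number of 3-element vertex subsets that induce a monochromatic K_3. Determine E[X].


Let X = Σ_S X_S over the C(39, 3) = 9139 subsets S of size 3, where X_S = 1 if the K_3 on S is monochromatic.
For a fixed S, the K_3 on S has C(3, 2) = 3 edges. P[all 3 edges red] = (1/2)^3, and likewise for blue, so P[monochromatic] = 2·(1/2)^3 = 2^{1 − 3} = 1/4.
By linearity: E[X] = C(39, 3) · 2^{1 − 3} = 9139 · 1/4 = 9139/4.
Numerically: E[X] ≈ 2284.7500.

E[X] = C(39,3)·2^(1−C(3,2)) = 9139/4 ≈ 2284.7500.


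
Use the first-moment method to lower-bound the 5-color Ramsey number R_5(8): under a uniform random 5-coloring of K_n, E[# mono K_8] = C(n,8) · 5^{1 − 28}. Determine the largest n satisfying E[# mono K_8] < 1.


We need C(n, 8) · 5^{1 − 28} < 1, i.e. C(n, 8) < 5^{28 − 1} = 7450580596923828125.
Check values of n near the boundary:
  n = 858: C(858, 8) = 7049584530256467771; 7049584530256467771 < 7450580596923828125? YES
  n = 859: C(859, 8) = 7115855595170747139; 7115855595170747139 < 7450580596923828125? YES
  n = 860: C(860, 8) = 7182671140665308145; 7182671140665308145 < 7450580596923828125? YES
  n = 861: C(861, 8) = 7250034996615275865; 7250034996615275865 < 7450580596923828125? YES
  n = 862: C(862, 8) = 7317951015318931845; 7317951015318931845 < 7450580596923828125? YES
  n = 863: C(863, 8) = 7386423071602617757; 7386423071602617757 < 7450580596923828125? YES
  n = 864: C(864, 8) = 7455455062926006708; 7455455062926006708 < 7450580596923828125? NO
The largest n with C(n, 8) < 7450580596923828125 is n = 863 (where E[X] = 7386423071602617757/7450580596923828125 ≈ 0.991). Hence R_5(8) > 863, i.e. R_5(8) ≥ 864.

Largest n = 863; hence R_5(8) > 863.


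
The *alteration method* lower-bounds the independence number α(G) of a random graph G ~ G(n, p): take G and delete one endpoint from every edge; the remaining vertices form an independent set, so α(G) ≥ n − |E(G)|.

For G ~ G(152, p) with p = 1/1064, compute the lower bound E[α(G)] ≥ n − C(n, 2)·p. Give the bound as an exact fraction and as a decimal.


E[|E(G)|] = C(152, 2)·p = 11476 · (1/1064) = 151/14.
E[α(G)] ≥ n − E[|E(G)|] = 152 − 151/14 = 1977/14.
Numerically: ≈ 141.214286.
(This is only a lower bound; the true E[α(G)] may be larger.)

E[α(G)] ≥ 1977/14 ≈ 141.214286.


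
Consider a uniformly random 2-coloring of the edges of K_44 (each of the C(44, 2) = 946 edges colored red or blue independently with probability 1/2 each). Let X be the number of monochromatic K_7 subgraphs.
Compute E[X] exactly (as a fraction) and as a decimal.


Let X = Σ_S X_S over the C(44, 7) = 38320568 subsets S of size 7, where X_S = 1 if the K_7 on S is monochromatic.
For a fixed S, the K_7 on S has C(7, 2) = 21 edges. P[all 21 edges red] = (1/2)^21, and likewise for blue, so P[monochromatic] = 2·(1/2)^21 = 2^{1 − 21} = 1/1048576.
Summing: E[X] = C(44, 7) · 2^{1 − 21} = 38320568 · 1/1048576 = 4790071/131072.
Numerically: E[X] ≈ 36.545341.

E[X] = C(44,7)·2^(1−C(7,2)) = 4790071/131072 ≈ 36.545341.


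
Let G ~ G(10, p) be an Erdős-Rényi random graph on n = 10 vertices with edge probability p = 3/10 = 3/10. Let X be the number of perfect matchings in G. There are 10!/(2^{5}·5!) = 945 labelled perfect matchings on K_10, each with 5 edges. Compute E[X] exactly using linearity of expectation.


K_10 has 10!/(2^{5}·5!) = 945 labelled perfect matchings.
For each such perfect matching H, let X_H = 1 if all 5 edges of H are present in G. Then P[X_H = 1] = p^{5} = (3/10)^{5} = 243/100000.
Summing the indicators: E[X] = Σ_H E[X_H] = 945 · p^{5} = 945 · 243/100000 = 45927/20000.
Numerically: E[X] ≈ 2.2963.

E[X] = 945 · (3/10)^{5} = 45927/20000 ≈ 2.2963.


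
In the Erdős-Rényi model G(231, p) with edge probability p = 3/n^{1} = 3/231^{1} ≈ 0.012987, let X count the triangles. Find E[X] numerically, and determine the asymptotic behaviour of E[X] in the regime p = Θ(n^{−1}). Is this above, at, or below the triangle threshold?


Number of potential triangles: C(231, 3) = 2027795.
Each occurs with probability p³ ≈ (0.012987)³ ≈ 2.1904222e-06.
By linearity: E[X] = C(231, 3)·p³ ≈ 2027795 · 2.1904222e-06 ≈ 4.44173.
Here α = 1, so p = 3/n is exactly at the triangle threshold p ~ 1/n. Asymptotically E[X] → c³/6 = 3³/6 = 9/2 ≈ 4.50000, a bounded constant. In this regime the triangle count is asymptotically Poisson(c³/6).

E[X] ≈ 4.44173; in regime p = Θ(1/n^{1}) E[X] stays bounded (at the triangle threshold p ~ 1/n).


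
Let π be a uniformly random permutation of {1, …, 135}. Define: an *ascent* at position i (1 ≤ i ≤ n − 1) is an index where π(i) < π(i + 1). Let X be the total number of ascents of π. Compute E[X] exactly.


Write X = Σ X_I over i = 1, …, 134, with X_I the indicator of one ascent.
There are 134 indicators.
For each fixed i, the pair (π(i), π(i+1)) is a uniformly random ordered pair of distinct values from {1, …, 135}; by symmetry P[π(i) < π(i+1)] = 1/2.
By linearity: E[X] = 134 · (1/2) = (135 − 1) · (1/2) = 67 ≈ 67.0000.

E[X] = 67 = 67.0000.


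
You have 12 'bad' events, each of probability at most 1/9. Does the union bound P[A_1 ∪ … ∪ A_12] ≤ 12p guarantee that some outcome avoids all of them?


Union bound: P[∪_{i=1}^{12} A_i] ≤ Σ_i P[A_i] ≤ 12·p = 12·(1/9) = 4/3.
Numerically: 4/3 ≈ 1.333333.
Is 4/3 < 1? NO.
Since the bound 4/3 is ≥ 1, the union bound is uninformative here; it does NOT by itself certify existence.

12·p = 4/3 ≈ 1.333333; existence NOT certified by the union bound.


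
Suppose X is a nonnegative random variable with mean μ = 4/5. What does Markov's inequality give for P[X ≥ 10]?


μ = E[X] = 4/5, a = 10.
Markov: P[X ≥ 10] ≤ μ/a = (4/5)/10 = 2/25.
Numerically: ≈ 0.0800.
(Since a = 10 > μ = 0.8000, the bound 2/25 is < 1 and informative.)

P[X ≥ 10] ≤ 2/25 ≈ 0.0800.


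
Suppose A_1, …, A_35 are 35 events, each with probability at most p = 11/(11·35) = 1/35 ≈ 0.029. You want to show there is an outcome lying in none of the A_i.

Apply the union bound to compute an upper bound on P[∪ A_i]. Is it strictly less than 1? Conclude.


Union bound: P[∪_{i=1}^{35} A_i] ≤ Σ_i P[A_i] ≤ 35·p = 35·(1/35) = 1.
Numerically: 1 ≈ 1.000.
Is 1 < 1? NO.
Since the bound 1 is ≥ 1, the union bound is uninformative here; it does NOT by itself certify existence.

35·p = 1 ≈ 1.000; existence NOT certified by the union bound.


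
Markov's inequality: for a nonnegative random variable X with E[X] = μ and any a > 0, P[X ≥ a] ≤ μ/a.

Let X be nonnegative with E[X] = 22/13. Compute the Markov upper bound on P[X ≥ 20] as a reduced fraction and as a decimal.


μ = E[X] = 22/13, a = 20.
Markov: P[X ≥ 20] ≤ μ/a = (22/13)/20 = 11/130.
Numerically: ≈ 0.0846.
(Since a = 20 > μ = 1.6923, the bound 11/130 is < 1 and informative.)

P[X ≥ 20] ≤ 11/130 ≈ 0.0846.


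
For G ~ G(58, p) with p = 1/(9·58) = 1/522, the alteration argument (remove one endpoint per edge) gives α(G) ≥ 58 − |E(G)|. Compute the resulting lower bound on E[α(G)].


E[|E(G)|] = C(58, 2)·p = 1653 · (1/522) = 19/6.
E[α(G)] ≥ n − E[|E(G)|] = 58 − 19/6 = 329/6.
Numerically: ≈ 54.833333.
(This is only a lower bound; the true E[α(G)] may be larger.)

E[α(G)] ≥ 329/6 ≈ 54.833333.


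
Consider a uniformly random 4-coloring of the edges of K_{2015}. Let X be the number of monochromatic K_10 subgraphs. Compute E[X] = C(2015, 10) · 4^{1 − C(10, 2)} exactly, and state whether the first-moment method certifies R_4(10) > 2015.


E[X] = C(2015, 10) · 4^{1 − 45} = 297353674437325491072340253 · 4^{−44} = 297353674437325491072340253/309485009821345068724781056.
As a reduced fraction: E[X] = 297353674437325491072340253/309485009821345068724781056 ≈ 0.9608.
Is E[X] < 1? YES.
Since E[X] < 1, there exists a 4-coloring of K_{2015} with no monochromatic K_10; hence R_4(10) > 2015.

E[X] = 297353674437325491072340253/309485009821345068724781056 ≈ 0.9608; E[X] < 1, so R_4(10) > 2015.


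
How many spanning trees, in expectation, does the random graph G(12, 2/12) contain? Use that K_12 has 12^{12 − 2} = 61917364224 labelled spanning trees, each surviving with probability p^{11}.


K_12 has 12^{12 − 2} = 61917364224 labelled spanning trees.
For each such spanning tree H, let X_H = 1 if all 11 edges of H are present in G. Then P[X_H = 1] = p^{11} = (1/6)^{11} = 1/362797056.
By linearity: E[X] = Σ_H E[X_H] = 61917364224 · p^{11} = 61917364224 · 1/362797056 = 512/3.
Numerically: E[X] ≈ 170.667.

E[X] = 61917364224 · (1/6)^{11} = 512/3 ≈ 170.667.


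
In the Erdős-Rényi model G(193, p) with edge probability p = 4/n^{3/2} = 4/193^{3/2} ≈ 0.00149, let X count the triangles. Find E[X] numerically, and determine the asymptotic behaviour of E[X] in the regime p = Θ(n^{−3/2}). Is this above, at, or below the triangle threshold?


Number of potential triangles: C(193, 3) = 1179616.
Each occurs with probability p³ ≈ (0.00149)³ ≈ 3.32026e-09.
By linearity: E[X] = C(193, 3)·p³ ≈ 1179616 · 3.32026e-09 ≈ 0.004.
Since α = 3/2 > 1, p = c/n^{3/2} = o(1/n) is below the triangle threshold p ~ 1/n. Asymptotically E[X] ~ (c³/6)·n^{3(1−α)} = (4³/6)·n^{-1.5} → 0, so by Markov's inequality G has no triangles w.h.p.

E[X] ≈ 0.004; in regime p = Θ(1/n^{3/2}) E[X] tends to 0 (below the triangle threshold p ~ 1/n).


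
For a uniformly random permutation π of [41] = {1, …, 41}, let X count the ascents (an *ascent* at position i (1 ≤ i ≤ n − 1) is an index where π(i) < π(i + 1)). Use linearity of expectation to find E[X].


Write X = Σ X_I over i = 1, …, 40, with X_I the indicator of one ascent.
There are 40 indicators.
For each fixed i, the pair (π(i), π(i+1)) is a uniformly random ordered pair of distinct values from {1, …, 41}; by symmetry P[π(i) < π(i+1)] = 1/2.
By linearity: E[X] = 40 · (1/2) = (41 − 1) · (1/2) = 20 ≈ 20.000000.

E[X] = 20 = 20.000000.


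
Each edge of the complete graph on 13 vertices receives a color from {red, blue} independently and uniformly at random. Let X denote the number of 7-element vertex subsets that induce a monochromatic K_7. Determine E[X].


Let X = Σ_S X_S over the C(13, 7) = 1716 subsets S of size 7, where X_S = 1 if the K_7 on S is monochromatic.
For a fixed S, the K_7 on S has C(7, 2) = 21 edges. P[all 21 edges red] = (1/2)^21, and likewise for blue, so P[monochromatic] = 2·(1/2)^21 = 2^{1 − 21} = 1/1048576.
Summing: E[X] = C(13, 7) · 2^{1 − 21} = 1716 · 1/1048576 = 429/262144.
Numerically: E[X] ≈ 0.00164.

E[X] = C(13,7)·2^(1−C(7,2)) = 429/262144 ≈ 0.00164.


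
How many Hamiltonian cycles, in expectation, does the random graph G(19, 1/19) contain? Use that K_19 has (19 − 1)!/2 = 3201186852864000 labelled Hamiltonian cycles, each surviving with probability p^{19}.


K_19 has (19 − 1)!/2 = 3201186852864000 labelled Hamiltonian cycles.
For each such Hamiltonian cycle H, let X_H = 1 if all 19 edges of H are present in G. Then P[X_H = 1] = p^{19} = (1/19)^{19} = 1/1978419655660313589123979.
By linearity of expectation: E[X] = Σ_H E[X_H] = 3201186852864000 · p^{19} = 3201186852864000 · 1/1978419655660313589123979 = 3201186852864000/1978419655660313589123979.
Numerically: E[X] ≈ 1.618e-09.

E[X] = 3201186852864000 · (1/19)^{19} = 3201186852864000/1978419655660313589123979 ≈ 1.618e-09.


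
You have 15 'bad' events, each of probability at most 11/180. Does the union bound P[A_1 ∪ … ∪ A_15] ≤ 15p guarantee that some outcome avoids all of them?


Union bound: P[∪_{i=1}^{15} A_i] ≤ Σ_i P[A_i] ≤ 15·p = 15·(11/180) = 11/12.
Numerically: 11/12 ≈ 0.916667.
Is 11/12 < 1? YES.
Since P[∪ A_i] ≤ 11/12 < 1, the complement has P[∩ A_i^c] ≥ 1 − 11/12 = 1/12 > 0, so some outcome avoids every A_i.

15·p = 11/12 ≈ 0.916667; existence CERTIFIED by the union bound.


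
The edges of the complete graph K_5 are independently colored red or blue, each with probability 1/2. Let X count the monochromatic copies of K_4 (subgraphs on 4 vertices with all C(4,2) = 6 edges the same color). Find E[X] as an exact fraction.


Let X = Σ_S X_S over the C(5, 4) = 5 subsets S of size 4, where X_S = 1 if the K_4 on S is monochromatic.
For a fixed S, the K_4 on S has C(4, 2) = 6 edges. P[all 6 edges red] = (1/2)^6, and likewise for blue, so P[monochromatic] = 2·(1/2)^6 = 2^{1 − 6} = 1/32.
Summing: E[X] = C(5, 4) · 2^{1 − 6} = 5 · 1/32 = 5/32.
Numerically: E[X] ≈ 0.156250.

E[X] = C(5,4)·2^(1−C(4,2)) = 5/32 ≈ 0.156250.


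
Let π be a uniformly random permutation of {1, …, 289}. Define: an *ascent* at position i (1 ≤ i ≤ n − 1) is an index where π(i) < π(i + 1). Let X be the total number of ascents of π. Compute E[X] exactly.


Write X = Σ X_I over i = 1, …, 288, with X_I the indicator of one ascent.
There are 288 indicators.
For each fixed i, the pair (π(i), π(i+1)) is a uniformly random ordered pair of distinct values from {1, …, 289}; by symmetry P[π(i) < π(i+1)] = 1/2.
By linearity: E[X] = 288 · (1/2) = (289 − 1) · (1/2) = 144 ≈ 144.000000.

E[X] = 144 = 144.000000.


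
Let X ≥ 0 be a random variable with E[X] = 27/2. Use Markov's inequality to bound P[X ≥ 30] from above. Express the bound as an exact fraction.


μ = E[X] = 27/2, a = 30.
Markov: P[X ≥ 30] ≤ μ/a = (27/2)/30 = 9/20.
Numerically: ≈ 0.450.
(Since a = 30 > μ = 13.500, the bound 9/20 is < 1 and informative.)

P[X ≥ 30] ≤ 9/20 ≈ 0.450.


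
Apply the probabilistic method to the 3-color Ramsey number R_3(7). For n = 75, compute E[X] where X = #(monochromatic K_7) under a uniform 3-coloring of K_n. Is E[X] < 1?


E[X] = C(75, 7) · 3^{1 − 21} = 1984829850 · 3^{−20} = 1984829850/3486784401.
As a reduced fraction: E[X] = 220536650/387420489 ≈ 0.5692436.
Is E[X] < 1? YES.
Since E[X] < 1, there exists a 3-coloring of K_{75} with no monochromatic K_7; hence R_3(7) > 75.

E[X] = 220536650/387420489 ≈ 0.5692436; E[X] < 1, so R_3(7) > 75.


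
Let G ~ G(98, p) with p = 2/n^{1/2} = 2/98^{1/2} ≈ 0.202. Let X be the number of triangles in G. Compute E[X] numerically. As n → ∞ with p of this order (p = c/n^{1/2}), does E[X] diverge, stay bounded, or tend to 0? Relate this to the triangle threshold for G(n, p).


Number of potential triangles: C(98, 3) = 152096.
Each occurs with probability p³ ≈ (0.202)³ ≈ 8.246143e-03.
By linearity: E[X] = C(98, 3)·p³ ≈ 152096 · 8.246143e-03 ≈ 1254.2054.
Since α = 1/2 < 1, p = c/n^{1/2} ≫ 1/n is above the triangle threshold p ~ 1/n. Asymptotically E[X] ~ (c³/6)·n^{3(1−α)} = (2³/6)·n^{1.5} → ∞; triangles are abundant w.h.p.

E[X] ≈ 1254.2054; in regime p = Θ(1/n^{1/2}) E[X] diverges (above the triangle threshold p ~ 1/n).


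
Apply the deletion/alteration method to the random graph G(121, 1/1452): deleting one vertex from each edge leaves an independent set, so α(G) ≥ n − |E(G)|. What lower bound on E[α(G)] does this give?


E[|E(G)|] = C(121, 2)·p = 7260 · (1/1452) = 5.
E[α(G)] ≥ n − E[|E(G)|] = 121 − 5 = 116.
Numerically: ≈ 116.000.
(This is only a lower bound; the true E[α(G)] may be larger.)

E[α(G)] ≥ 116 ≈ 116.000.


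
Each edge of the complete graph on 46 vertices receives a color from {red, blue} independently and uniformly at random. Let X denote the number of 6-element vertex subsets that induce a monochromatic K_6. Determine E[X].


Let X = Σ_S X_S over the C(46, 6) = 9366819 subsets S of size 6, where X_S = 1 if the K_6 on S is monochromatic.
For a fixed S, the K_6 on S has C(6, 2) = 15 edges. P[all 15 edges red] = (1/2)^15, and likewise for blue, so P[monochromatic] = 2·(1/2)^15 = 2^{1 − 15} = 1/16384.
By linearity of expectation: E[X] = C(46, 6) · 2^{1 − 15} = 9366819 · 1/16384 = 9366819/16384.
Numerically: E[X] ≈ 571.705261.

E[X] = C(46,6)·2^(1−C(6,2)) = 9366819/16384 ≈ 571.705261.


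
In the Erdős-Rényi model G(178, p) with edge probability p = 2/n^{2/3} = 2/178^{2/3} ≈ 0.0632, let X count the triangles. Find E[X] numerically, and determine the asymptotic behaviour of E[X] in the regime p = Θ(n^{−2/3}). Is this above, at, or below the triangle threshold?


Number of potential triangles: C(178, 3) = 924176.
Each occurs with probability p³ ≈ (0.0632)³ ≈ 2.524934e-04.
By linearity: E[X] = C(178, 3)·p³ ≈ 924176 · 2.524934e-04 ≈ 233.3483.
Since α = 2/3 < 1, p = c/n^{2/3} ≫ 1/n is above the triangle threshold p ~ 1/n. Asymptotically E[X] ~ (c³/6)·n^{3(1−α)} = (2³/6)·n^{1} → ∞; triangles are abundant w.h.p.

E[X] ≈ 233.3483; in regime p = Θ(1/n^{2/3}) E[X] diverges (above the triangle threshold p ~ 1/n).


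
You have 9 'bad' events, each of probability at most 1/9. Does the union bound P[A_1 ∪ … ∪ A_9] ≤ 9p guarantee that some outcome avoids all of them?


Union bound: P[∪_{i=1}^{9} A_i] ≤ Σ_i P[A_i] ≤ 9·p = 9·(1/9) = 1.
Numerically: 1 ≈ 1.00000.
Is 1 < 1? NO.
Since the bound 1 is ≥ 1, the union bound is uninformative here; it does NOT by itself certify existence.

9·p = 1 ≈ 1.00000; existence NOT certified by the union bound.


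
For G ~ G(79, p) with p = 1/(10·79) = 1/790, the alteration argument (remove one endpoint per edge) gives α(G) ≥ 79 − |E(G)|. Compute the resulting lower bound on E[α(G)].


E[|E(G)|] = C(79, 2)·p = 3081 · (1/790) = 39/10.
E[α(G)] ≥ n − E[|E(G)|] = 79 − 39/10 = 751/10.
Numerically: ≈ 75.100.
(This is only a lower bound; the true E[α(G)] may be larger.)

E[α(G)] ≥ 751/10 ≈ 75.100.


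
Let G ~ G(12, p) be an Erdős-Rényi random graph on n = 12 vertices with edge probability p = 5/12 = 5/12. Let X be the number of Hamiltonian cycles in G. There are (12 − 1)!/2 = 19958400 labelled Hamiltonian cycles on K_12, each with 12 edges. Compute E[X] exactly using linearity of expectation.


K_12 has (12 − 1)!/2 = 19958400 labelled Hamiltonian cycles.
For each such Hamiltonian cycle H, let X_H = 1 if all 12 edges of H are present in G. Then P[X_H = 1] = p^{12} = (5/12)^{12} = 244140625/8916100448256.
By linearity: E[X] = Σ_H E[X_H] = 19958400 · p^{12} = 19958400 · 244140625/8916100448256 = 469970703125/859963392.
Numerically: E[X] ≈ 546.501.

E[X] = 19958400 · (5/12)^{12} = 469970703125/859963392 ≈ 546.501.
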